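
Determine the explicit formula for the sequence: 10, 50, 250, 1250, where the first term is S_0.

Check ratios: 50 / 10 = 5.0
Common ratio r = 5.
First term a = 10.
Formula: S_i = 10 * 5^i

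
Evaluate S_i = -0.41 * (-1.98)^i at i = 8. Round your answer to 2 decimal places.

S_8 = -0.41 * (-1.98)^8 ≈ -0.41 * 236.2226 ≈ -96.85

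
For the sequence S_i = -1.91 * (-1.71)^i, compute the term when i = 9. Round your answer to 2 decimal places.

S_9 = -1.91 * (-1.71)^9 ≈ -1.91 * -125.0158 ≈ 238.78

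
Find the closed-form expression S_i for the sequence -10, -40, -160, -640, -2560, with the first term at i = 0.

Check ratios: -40 / -10 = 4.0
Common ratio r = 4.
First term a = -10.
Formula: S_i = -10 * 4^i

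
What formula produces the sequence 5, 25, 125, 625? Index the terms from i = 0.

Check ratios: 25 / 5 = 5.0
Common ratio r = 5.
First term a = 5.
Formula: S_i = 5 * 5^i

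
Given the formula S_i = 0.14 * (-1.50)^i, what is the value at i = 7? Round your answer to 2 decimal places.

S_7 = 0.14 * (-1.5)^7 ≈ 0.14 * -17.0859 ≈ -2.39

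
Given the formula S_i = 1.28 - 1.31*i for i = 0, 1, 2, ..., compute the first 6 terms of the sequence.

This is an arithmetic sequence.
i=0: S_0 = 1.28 + -1.31*0 = 1.28
i=1: S_1 = 1.28 + -1.31*1 = -0.03
i=2: S_2 = 1.28 + -1.31*2 = -1.34
i=3: S_3 = 1.28 + -1.31*3 = -2.65
i=4: S_4 = 1.28 + -1.31*4 = -3.96
i=5: S_5 = 1.28 + -1.31*5 = -5.27
The first 6 terms are: [1.28, -0.03, -1.34, -2.65, -3.96, -5.27]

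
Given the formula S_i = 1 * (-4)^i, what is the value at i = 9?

S_9 = 1 * (-4)^9 = 1 * -262144 = -262144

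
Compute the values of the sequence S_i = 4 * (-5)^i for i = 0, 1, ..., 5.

This is a geometric sequence.
i=0: S_0 = 4 * (-5)^0 = 4
i=1: S_1 = 4 * (-5)^1 = -20
i=2: S_2 = 4 * (-5)^2 = 100
i=3: S_3 = 4 * (-5)^3 = -500
i=4: S_4 = 4 * (-5)^4 = 2500
i=5: S_5 = 4 * (-5)^5 = -12500
The first 6 terms are: [4, -20, 100, -500, 2500, -12500]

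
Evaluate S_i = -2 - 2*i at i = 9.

S_9 = -2 + -2*9 = -2 + -18 = -20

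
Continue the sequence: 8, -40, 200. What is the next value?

Ratios: -40 / 8 = -5.0
This is a geometric sequence with common ratio r = -5.
Next term = 200 * -5 = -1000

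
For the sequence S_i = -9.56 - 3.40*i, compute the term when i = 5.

S_5 = -9.56 + -3.4*5 = -9.56 + -17.0 = -26.56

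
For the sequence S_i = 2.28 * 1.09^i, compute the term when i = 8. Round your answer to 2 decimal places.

S_8 = 2.28 * 1.09^8 ≈ 2.28 * 1.9926 ≈ 4.54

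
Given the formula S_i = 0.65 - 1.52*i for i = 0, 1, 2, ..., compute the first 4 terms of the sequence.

This is an arithmetic sequence.
i=0: S_0 = 0.65 + -1.52*0 = 0.65
i=1: S_1 = 0.65 + -1.52*1 = -0.87
i=2: S_2 = 0.65 + -1.52*2 = -2.39
i=3: S_3 = 0.65 + -1.52*3 = -3.91
The first 4 terms are: [0.65, -0.87, -2.39, -3.91]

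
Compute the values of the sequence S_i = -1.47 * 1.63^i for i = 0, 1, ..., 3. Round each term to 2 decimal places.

This is a geometric sequence.
i=0: S_0 = -1.47 * 1.63^0 = -1.47
i=1: S_1 = -1.47 * 1.63^1 ≈ -2.4
i=2: S_2 = -1.47 * 1.63^2 ≈ -3.91
i=3: S_3 = -1.47 * 1.63^3 ≈ -6.37
The first 4 terms are: [-1.47, -2.4, -3.91, -6.37]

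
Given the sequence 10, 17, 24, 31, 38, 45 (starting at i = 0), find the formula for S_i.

Check differences: 17 - 10 = 7
24 - 17 = 7
Common difference d = 7.
First term a = 10.
Formula: S_i = 10 + 7*i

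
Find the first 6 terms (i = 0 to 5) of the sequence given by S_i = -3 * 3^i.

This is a geometric sequence.
i=0: S_0 = -3 * 3^0 = -3
i=1: S_1 = -3 * 3^1 = -9
i=2: S_2 = -3 * 3^2 = -27
i=3: S_3 = -3 * 3^3 = -81
i=4: S_4 = -3 * 3^4 = -243
i=5: S_5 = -3 * 3^5 = -729
The first 6 terms are: [-3, -9, -27, -81, -243, -729]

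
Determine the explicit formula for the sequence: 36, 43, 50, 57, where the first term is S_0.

Check differences: 43 - 36 = 7
50 - 43 = 7
Common difference d = 7.
First term a = 36.
Formula: S_i = 36 + 7*i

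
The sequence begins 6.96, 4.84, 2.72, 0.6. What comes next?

Differences: 4.84 - 6.96 = -2.12
This is an arithmetic sequence with common difference d = -2.12.
Next term = 0.6 + -2.12 = -1.52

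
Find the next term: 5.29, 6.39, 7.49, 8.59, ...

Differences: 6.39 - 5.29 = 1.1
This is an arithmetic sequence with common difference d = 1.1.
Next term = 8.59 + 1.1 = 9.69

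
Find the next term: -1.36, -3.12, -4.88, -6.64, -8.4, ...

Differences: -3.12 - -1.36 = -1.76
This is an arithmetic sequence with common difference d = -1.76.
Next term = -8.4 + -1.76 = -10.16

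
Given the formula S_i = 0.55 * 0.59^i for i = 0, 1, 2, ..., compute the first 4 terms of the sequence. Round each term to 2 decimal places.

This is a geometric sequence.
i=0: S_0 = 0.55 * 0.59^0 = 0.55
i=1: S_1 = 0.55 * 0.59^1 ≈ 0.32
i=2: S_2 = 0.55 * 0.59^2 ≈ 0.19
i=3: S_3 = 0.55 * 0.59^3 ≈ 0.11
The first 4 terms are: [0.55, 0.32, 0.19, 0.11]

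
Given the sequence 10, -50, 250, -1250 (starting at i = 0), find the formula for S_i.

Check ratios: -50 / 10 = -5.0
Common ratio r = -5.
First term a = 10.
Formula: S_i = 10 * (-5)^i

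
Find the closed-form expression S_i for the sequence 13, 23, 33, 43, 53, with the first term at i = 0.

Check differences: 23 - 13 = 10
33 - 23 = 10
Common difference d = 10.
First term a = 13.
Formula: S_i = 13 + 10*i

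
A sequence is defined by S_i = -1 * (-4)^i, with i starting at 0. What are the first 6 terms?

This is a geometric sequence.
i=0: S_0 = -1 * (-4)^0 = -1
i=1: S_1 = -1 * (-4)^1 = 4
i=2: S_2 = -1 * (-4)^2 = -16
i=3: S_3 = -1 * (-4)^3 = 64
i=4: S_4 = -1 * (-4)^4 = -256
i=5: S_5 = -1 * (-4)^5 = 1024
The first 6 terms are: [-1, 4, -16, 64, -256, 1024]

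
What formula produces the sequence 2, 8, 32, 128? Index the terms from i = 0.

Check ratios: 8 / 2 = 4.0
Common ratio r = 4.
First term a = 2.
Formula: S_i = 2 * 4^i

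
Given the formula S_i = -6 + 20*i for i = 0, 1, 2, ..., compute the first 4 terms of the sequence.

This is an arithmetic sequence.
i=0: S_0 = -6 + 20*0 = -6
i=1: S_1 = -6 + 20*1 = 14
i=2: S_2 = -6 + 20*2 = 34
i=3: S_3 = -6 + 20*3 = 54
The first 4 terms are: [-6, 14, 34, 54]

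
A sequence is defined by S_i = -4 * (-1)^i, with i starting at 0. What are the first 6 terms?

This is a geometric sequence.
i=0: S_0 = -4 * (-1)^0 = -4
i=1: S_1 = -4 * (-1)^1 = 4
i=2: S_2 = -4 * (-1)^2 = -4
i=3: S_3 = -4 * (-1)^3 = 4
i=4: S_4 = -4 * (-1)^4 = -4
i=5: S_5 = -4 * (-1)^5 = 4
The first 6 terms are: [-4, 4, -4, 4, -4, 4]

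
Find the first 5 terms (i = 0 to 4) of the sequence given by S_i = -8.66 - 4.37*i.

This is an arithmetic sequence.
i=0: S_0 = -8.66 + -4.37*0 = -8.66
i=1: S_1 = -8.66 + -4.37*1 = -13.03
i=2: S_2 = -8.66 + -4.37*2 = -17.4
i=3: S_3 = -8.66 + -4.37*3 = -21.77
i=4: S_4 = -8.66 + -4.37*4 = -26.14
The first 5 terms are: [-8.66, -13.03, -17.4, -21.77, -26.14]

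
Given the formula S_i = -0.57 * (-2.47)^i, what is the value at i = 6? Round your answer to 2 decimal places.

S_6 = -0.57 * (-2.47)^6 ≈ -0.57 * 227.0815 ≈ -129.44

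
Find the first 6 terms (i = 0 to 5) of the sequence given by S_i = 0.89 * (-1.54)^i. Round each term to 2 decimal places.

This is a geometric sequence.
i=0: S_0 = 0.89 * (-1.54)^0 = 0.89
i=1: S_1 = 0.89 * (-1.54)^1 ≈ -1.37
i=2: S_2 = 0.89 * (-1.54)^2 ≈ 2.11
i=3: S_3 = 0.89 * (-1.54)^3 ≈ -3.25
i=4: S_4 = 0.89 * (-1.54)^4 ≈ 5.01
i=5: S_5 = 0.89 * (-1.54)^5 ≈ -7.71
The first 6 terms are: [0.89, -1.37, 2.11, -3.25, 5.01, -7.71]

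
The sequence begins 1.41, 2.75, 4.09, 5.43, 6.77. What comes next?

Differences: 2.75 - 1.41 = 1.34
This is an arithmetic sequence with common difference d = 1.34.
Next term = 6.77 + 1.34 = 8.11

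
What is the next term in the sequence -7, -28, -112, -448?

Ratios: -28 / -7 = 4.0
This is a geometric sequence with common ratio r = 4.
Next term = -448 * 4 = -1792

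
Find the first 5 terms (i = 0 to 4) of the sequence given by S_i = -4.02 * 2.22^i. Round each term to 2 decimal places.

This is a geometric sequence.
i=0: S_0 = -4.02 * 2.22^0 = -4.02
i=1: S_1 = -4.02 * 2.22^1 ≈ -8.92
i=2: S_2 = -4.02 * 2.22^2 ≈ -19.81
i=3: S_3 = -4.02 * 2.22^3 ≈ -43.98
i=4: S_4 = -4.02 * 2.22^4 ≈ -97.64
The first 5 terms are: [-4.02, -8.92, -19.81, -43.98, -97.64]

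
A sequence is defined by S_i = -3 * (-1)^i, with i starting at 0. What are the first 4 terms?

This is a geometric sequence.
i=0: S_0 = -3 * (-1)^0 = -3
i=1: S_1 = -3 * (-1)^1 = 3
i=2: S_2 = -3 * (-1)^2 = -3
i=3: S_3 = -3 * (-1)^3 = 3
The first 4 terms are: [-3, 3, -3, 3]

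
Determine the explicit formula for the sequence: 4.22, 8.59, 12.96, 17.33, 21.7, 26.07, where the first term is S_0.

Check differences: 8.59 - 4.22 = 4.37
12.96 - 8.59 = 4.37
Common difference d = 4.37.
First term a = 4.22.
Formula: S_i = 4.22 + 4.37*i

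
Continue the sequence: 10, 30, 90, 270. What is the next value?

Ratios: 30 / 10 = 3.0
This is a geometric sequence with common ratio r = 3.
Next term = 270 * 3 = 810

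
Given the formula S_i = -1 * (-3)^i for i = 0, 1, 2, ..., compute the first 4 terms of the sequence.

This is a geometric sequence.
i=0: S_0 = -1 * (-3)^0 = -1
i=1: S_1 = -1 * (-3)^1 = 3
i=2: S_2 = -1 * (-3)^2 = -9
i=3: S_3 = -1 * (-3)^3 = 27
The first 4 terms are: [-1, 3, -9, 27]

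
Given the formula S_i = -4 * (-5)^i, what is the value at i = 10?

S_10 = -4 * (-5)^10 = -4 * 9765625 = -39062500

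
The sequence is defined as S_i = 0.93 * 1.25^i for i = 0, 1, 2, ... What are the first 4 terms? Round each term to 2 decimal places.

This is a geometric sequence.
i=0: S_0 = 0.93 * 1.25^0 = 0.93
i=1: S_1 = 0.93 * 1.25^1 ≈ 1.16
i=2: S_2 = 0.93 * 1.25^2 ≈ 1.45
i=3: S_3 = 0.93 * 1.25^3 ≈ 1.82
The first 4 terms are: [0.93, 1.16, 1.45, 1.82]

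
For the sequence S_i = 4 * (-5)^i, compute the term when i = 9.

S_9 = 4 * (-5)^9 = 4 * -1953125 = -7812500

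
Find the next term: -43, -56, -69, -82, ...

Differences: -56 - -43 = -13
This is an arithmetic sequence with common difference d = -13.
Next term = -82 + -13 = -95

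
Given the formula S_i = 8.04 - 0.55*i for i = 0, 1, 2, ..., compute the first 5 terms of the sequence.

This is an arithmetic sequence.
i=0: S_0 = 8.04 + -0.55*0 = 8.04
i=1: S_1 = 8.04 + -0.55*1 = 7.49
i=2: S_2 = 8.04 + -0.55*2 = 6.94
i=3: S_3 = 8.04 + -0.55*3 = 6.39
i=4: S_4 = 8.04 + -0.55*4 = 5.84
The first 5 terms are: [8.04, 7.49, 6.94, 6.39, 5.84]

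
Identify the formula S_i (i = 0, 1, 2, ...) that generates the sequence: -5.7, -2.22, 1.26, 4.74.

Check differences: -2.22 - -5.7 = 3.48
1.26 - -2.22 = 3.48
Common difference d = 3.48.
First term a = -5.7.
Formula: S_i = -5.70 + 3.48*i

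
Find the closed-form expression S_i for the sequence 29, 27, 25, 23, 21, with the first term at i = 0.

Check differences: 27 - 29 = -2
25 - 27 = -2
Common difference d = -2.
First term a = 29.
Formula: S_i = 29 - 2*i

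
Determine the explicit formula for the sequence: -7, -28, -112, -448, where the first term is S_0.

Check ratios: -28 / -7 = 4.0
Common ratio r = 4.
First term a = -7.
Formula: S_i = -7 * 4^i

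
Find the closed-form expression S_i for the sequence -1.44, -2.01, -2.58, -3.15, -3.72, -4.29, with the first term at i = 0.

Check differences: -2.01 - -1.44 = -0.57
-2.58 - -2.01 = -0.57
Common difference d = -0.57.
First term a = -1.44.
Formula: S_i = -1.44 - 0.57*i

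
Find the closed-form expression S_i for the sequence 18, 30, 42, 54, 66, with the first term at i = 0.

Check differences: 30 - 18 = 12
42 - 30 = 12
Common difference d = 12.
First term a = 18.
Formula: S_i = 18 + 12*i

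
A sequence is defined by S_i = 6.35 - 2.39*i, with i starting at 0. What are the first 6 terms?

This is an arithmetic sequence.
i=0: S_0 = 6.35 + -2.39*0 = 6.35
i=1: S_1 = 6.35 + -2.39*1 = 3.96
i=2: S_2 = 6.35 + -2.39*2 = 1.57
i=3: S_3 = 6.35 + -2.39*3 = -0.82
i=4: S_4 = 6.35 + -2.39*4 = -3.21
i=5: S_5 = 6.35 + -2.39*5 = -5.6
The first 6 terms are: [6.35, 3.96, 1.57, -0.82, -3.21, -5.6]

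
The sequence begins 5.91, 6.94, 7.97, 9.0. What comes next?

Differences: 6.94 - 5.91 = 1.03
This is an arithmetic sequence with common difference d = 1.03.
Next term = 9.0 + 1.03 = 10.03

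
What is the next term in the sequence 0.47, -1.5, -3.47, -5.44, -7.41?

Differences: -1.5 - 0.47 = -1.97
This is an arithmetic sequence with common difference d = -1.97.
Next term = -7.41 + -1.97 = -9.38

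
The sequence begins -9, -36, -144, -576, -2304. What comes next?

Ratios: -36 / -9 = 4.0
This is a geometric sequence with common ratio r = 4.
Next term = -2304 * 4 = -9216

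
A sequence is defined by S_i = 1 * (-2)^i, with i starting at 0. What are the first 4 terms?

This is a geometric sequence.
i=0: S_0 = 1 * (-2)^0 = 1
i=1: S_1 = 1 * (-2)^1 = -2
i=2: S_2 = 1 * (-2)^2 = 4
i=3: S_3 = 1 * (-2)^3 = -8
The first 4 terms are: [1, -2, 4, -8]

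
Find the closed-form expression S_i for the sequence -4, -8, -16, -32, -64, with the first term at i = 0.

Check ratios: -8 / -4 = 2.0
Common ratio r = 2.
First term a = -4.
Formula: S_i = -4 * 2^i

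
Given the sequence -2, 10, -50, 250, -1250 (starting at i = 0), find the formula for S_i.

Check ratios: 10 / -2 = -5.0
Common ratio r = -5.
First term a = -2.
Formula: S_i = -2 * (-5)^i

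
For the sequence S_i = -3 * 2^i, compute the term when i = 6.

S_6 = -3 * 2^6 = -3 * 64 = -192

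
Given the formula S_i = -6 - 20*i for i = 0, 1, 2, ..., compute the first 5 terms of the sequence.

This is an arithmetic sequence.
i=0: S_0 = -6 + -20*0 = -6
i=1: S_1 = -6 + -20*1 = -26
i=2: S_2 = -6 + -20*2 = -46
i=3: S_3 = -6 + -20*3 = -66
i=4: S_4 = -6 + -20*4 = -86
The first 5 terms are: [-6, -26, -46, -66, -86]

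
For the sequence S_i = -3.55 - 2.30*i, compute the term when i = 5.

S_5 = -3.55 + -2.3*5 = -3.55 + -11.5 = -15.05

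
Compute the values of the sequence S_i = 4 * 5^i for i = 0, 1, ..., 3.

This is a geometric sequence.
i=0: S_0 = 4 * 5^0 = 4
i=1: S_1 = 4 * 5^1 = 20
i=2: S_2 = 4 * 5^2 = 100
i=3: S_3 = 4 * 5^3 = 500
The first 4 terms are: [4, 20, 100, 500]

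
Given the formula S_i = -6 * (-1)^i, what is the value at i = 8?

S_8 = -6 * (-1)^8 = -6 * 1 = -6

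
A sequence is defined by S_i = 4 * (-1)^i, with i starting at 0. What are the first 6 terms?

This is a geometric sequence.
i=0: S_0 = 4 * (-1)^0 = 4
i=1: S_1 = 4 * (-1)^1 = -4
i=2: S_2 = 4 * (-1)^2 = 4
i=3: S_3 = 4 * (-1)^3 = -4
i=4: S_4 = 4 * (-1)^4 = 4
i=5: S_5 = 4 * (-1)^5 = -4
The first 6 terms are: [4, -4, 4, -4, 4, -4]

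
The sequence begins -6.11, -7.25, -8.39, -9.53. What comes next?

Differences: -7.25 - -6.11 = -1.14
This is an arithmetic sequence with common difference d = -1.14.
Next term = -9.53 + -1.14 = -10.67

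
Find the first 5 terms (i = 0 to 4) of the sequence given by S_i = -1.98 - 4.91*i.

This is an arithmetic sequence.
i=0: S_0 = -1.98 + -4.91*0 = -1.98
i=1: S_1 = -1.98 + -4.91*1 = -6.89
i=2: S_2 = -1.98 + -4.91*2 = -11.8
i=3: S_3 = -1.98 + -4.91*3 = -16.71
i=4: S_4 = -1.98 + -4.91*4 = -21.62
The first 5 terms are: [-1.98, -6.89, -11.8, -16.71, -21.62]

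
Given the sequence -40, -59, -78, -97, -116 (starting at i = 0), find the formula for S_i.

Check differences: -59 - -40 = -19
-78 - -59 = -19
Common difference d = -19.
First term a = -40.
Formula: S_i = -40 - 19*i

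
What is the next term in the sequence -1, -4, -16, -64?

Ratios: -4 / -1 = 4.0
This is a geometric sequence with common ratio r = 4.
Next term = -64 * 4 = -256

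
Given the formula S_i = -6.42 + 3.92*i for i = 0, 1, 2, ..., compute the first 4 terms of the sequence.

This is an arithmetic sequence.
i=0: S_0 = -6.42 + 3.92*0 = -6.42
i=1: S_1 = -6.42 + 3.92*1 = -2.5
i=2: S_2 = -6.42 + 3.92*2 = 1.42
i=3: S_3 = -6.42 + 3.92*3 = 5.34
The first 4 terms are: [-6.42, -2.5, 1.42, 5.34]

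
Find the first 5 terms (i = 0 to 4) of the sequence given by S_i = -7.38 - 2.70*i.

This is an arithmetic sequence.
i=0: S_0 = -7.38 + -2.7*0 = -7.38
i=1: S_1 = -7.38 + -2.7*1 = -10.08
i=2: S_2 = -7.38 + -2.7*2 = -12.78
i=3: S_3 = -7.38 + -2.7*3 = -15.48
i=4: S_4 = -7.38 + -2.7*4 = -18.18
The first 5 terms are: [-7.38, -10.08, -12.78, -15.48, -18.18]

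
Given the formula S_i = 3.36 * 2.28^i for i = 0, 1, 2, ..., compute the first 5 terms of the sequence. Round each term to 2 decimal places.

This is a geometric sequence.
i=0: S_0 = 3.36 * 2.28^0 = 3.36
i=1: S_1 = 3.36 * 2.28^1 ≈ 7.66
i=2: S_2 = 3.36 * 2.28^2 ≈ 17.47
i=3: S_3 = 3.36 * 2.28^3 ≈ 39.82
i=4: S_4 = 3.36 * 2.28^4 ≈ 90.8
The first 5 terms are: [3.36, 7.66, 17.47, 39.82, 90.8]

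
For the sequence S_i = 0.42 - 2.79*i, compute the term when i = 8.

S_8 = 0.42 + -2.79*8 = 0.42 + -22.32 = -21.9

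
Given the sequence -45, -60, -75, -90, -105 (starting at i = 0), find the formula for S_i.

Check differences: -60 - -45 = -15
-75 - -60 = -15
Common difference d = -15.
First term a = -45.
Formula: S_i = -45 - 15*i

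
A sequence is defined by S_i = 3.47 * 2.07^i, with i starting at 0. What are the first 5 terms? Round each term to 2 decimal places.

This is a geometric sequence.
i=0: S_0 = 3.47 * 2.07^0 = 3.47
i=1: S_1 = 3.47 * 2.07^1 ≈ 7.18
i=2: S_2 = 3.47 * 2.07^2 ≈ 14.87
i=3: S_3 = 3.47 * 2.07^3 ≈ 30.78
i=4: S_4 = 3.47 * 2.07^4 ≈ 63.71
The first 5 terms are: [3.47, 7.18, 14.87, 30.78, 63.71]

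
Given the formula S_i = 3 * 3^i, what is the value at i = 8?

S_8 = 3 * 3^8 = 3 * 6561 = 19683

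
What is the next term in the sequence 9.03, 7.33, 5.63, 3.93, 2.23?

Differences: 7.33 - 9.03 = -1.7
This is an arithmetic sequence with common difference d = -1.7.
Next term = 2.23 + -1.7 = 0.53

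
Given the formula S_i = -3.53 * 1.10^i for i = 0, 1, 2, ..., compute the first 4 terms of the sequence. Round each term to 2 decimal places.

This is a geometric sequence.
i=0: S_0 = -3.53 * 1.1^0 = -3.53
i=1: S_1 = -3.53 * 1.1^1 ≈ -3.88
i=2: S_2 = -3.53 * 1.1^2 ≈ -4.27
i=3: S_3 = -3.53 * 1.1^3 ≈ -4.7
The first 4 terms are: [-3.53, -3.88, -4.27, -4.7]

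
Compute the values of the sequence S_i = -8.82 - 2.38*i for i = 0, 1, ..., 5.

This is an arithmetic sequence.
i=0: S_0 = -8.82 + -2.38*0 = -8.82
i=1: S_1 = -8.82 + -2.38*1 = -11.2
i=2: S_2 = -8.82 + -2.38*2 = -13.58
i=3: S_3 = -8.82 + -2.38*3 = -15.96
i=4: S_4 = -8.82 + -2.38*4 = -18.34
i=5: S_5 = -8.82 + -2.38*5 = -20.72
The first 6 terms are: [-8.82, -11.2, -13.58, -15.96, -18.34, -20.72]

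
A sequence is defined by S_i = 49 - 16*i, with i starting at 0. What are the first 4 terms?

This is an arithmetic sequence.
i=0: S_0 = 49 + -16*0 = 49
i=1: S_1 = 49 + -16*1 = 33
i=2: S_2 = 49 + -16*2 = 17
i=3: S_3 = 49 + -16*3 = 1
The first 4 terms are: [49, 33, 17, 1]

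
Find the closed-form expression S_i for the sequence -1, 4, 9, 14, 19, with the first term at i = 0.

Check differences: 4 - -1 = 5
9 - 4 = 5
Common difference d = 5.
First term a = -1.
Formula: S_i = -1 + 5*i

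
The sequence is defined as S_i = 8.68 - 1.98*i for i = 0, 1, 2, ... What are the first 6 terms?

This is an arithmetic sequence.
i=0: S_0 = 8.68 + -1.98*0 = 8.68
i=1: S_1 = 8.68 + -1.98*1 = 6.7
i=2: S_2 = 8.68 + -1.98*2 = 4.72
i=3: S_3 = 8.68 + -1.98*3 = 2.74
i=4: S_4 = 8.68 + -1.98*4 = 0.76
i=5: S_5 = 8.68 + -1.98*5 = -1.22
The first 6 terms are: [8.68, 6.7, 4.72, 2.74, 0.76, -1.22]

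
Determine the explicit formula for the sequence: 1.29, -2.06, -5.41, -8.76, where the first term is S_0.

Check differences: -2.06 - 1.29 = -3.35
-5.41 - -2.06 = -3.35
Common difference d = -3.35.
First term a = 1.29.
Formula: S_i = 1.29 - 3.35*i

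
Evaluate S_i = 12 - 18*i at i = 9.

S_9 = 12 + -18*9 = 12 + -162 = -150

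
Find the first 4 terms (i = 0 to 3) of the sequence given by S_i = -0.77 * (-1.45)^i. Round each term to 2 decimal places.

This is a geometric sequence.
i=0: S_0 = -0.77 * (-1.45)^0 = -0.77
i=1: S_1 = -0.77 * (-1.45)^1 ≈ 1.12
i=2: S_2 = -0.77 * (-1.45)^2 ≈ -1.62
i=3: S_3 = -0.77 * (-1.45)^3 ≈ 2.35
The first 4 terms are: [-0.77, 1.12, -1.62, 2.35]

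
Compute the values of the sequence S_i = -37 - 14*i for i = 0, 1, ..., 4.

This is an arithmetic sequence.
i=0: S_0 = -37 + -14*0 = -37
i=1: S_1 = -37 + -14*1 = -51
i=2: S_2 = -37 + -14*2 = -65
i=3: S_3 = -37 + -14*3 = -79
i=4: S_4 = -37 + -14*4 = -93
The first 5 terms are: [-37, -51, -65, -79, -93]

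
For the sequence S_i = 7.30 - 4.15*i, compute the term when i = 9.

S_9 = 7.3 + -4.15*9 = 7.3 + -37.35 = -30.05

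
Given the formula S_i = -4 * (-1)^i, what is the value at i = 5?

S_5 = -4 * (-1)^5 = -4 * -1 = 4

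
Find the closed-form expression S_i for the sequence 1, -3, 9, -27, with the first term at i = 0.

Check ratios: -3 / 1 = -3.0
Common ratio r = -3.
First term a = 1.
Formula: S_i = 1 * (-3)^i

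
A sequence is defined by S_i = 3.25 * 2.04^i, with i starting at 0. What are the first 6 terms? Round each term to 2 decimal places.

This is a geometric sequence.
i=0: S_0 = 3.25 * 2.04^0 = 3.25
i=1: S_1 = 3.25 * 2.04^1 = 6.63
i=2: S_2 = 3.25 * 2.04^2 ≈ 13.53
i=3: S_3 = 3.25 * 2.04^3 ≈ 27.59
i=4: S_4 = 3.25 * 2.04^4 ≈ 56.29
i=5: S_5 = 3.25 * 2.04^5 ≈ 114.82
The first 6 terms are: [3.25, 6.63, 13.53, 27.59, 56.29, 114.82]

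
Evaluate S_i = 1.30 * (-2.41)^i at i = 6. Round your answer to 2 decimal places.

S_6 = 1.3 * (-2.41)^6 ≈ 1.3 * 195.9306 ≈ 254.71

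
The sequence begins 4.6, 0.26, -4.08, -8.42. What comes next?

Differences: 0.26 - 4.6 = -4.34
This is an arithmetic sequence with common difference d = -4.34.
Next term = -8.42 + -4.34 = -12.76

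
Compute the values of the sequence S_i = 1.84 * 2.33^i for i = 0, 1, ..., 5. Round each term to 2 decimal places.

This is a geometric sequence.
i=0: S_0 = 1.84 * 2.33^0 = 1.84
i=1: S_1 = 1.84 * 2.33^1 ≈ 4.29
i=2: S_2 = 1.84 * 2.33^2 ≈ 9.99
i=3: S_3 = 1.84 * 2.33^3 ≈ 23.27
i=4: S_4 = 1.84 * 2.33^4 ≈ 54.23
i=5: S_5 = 1.84 * 2.33^5 ≈ 126.36
The first 6 terms are: [1.84, 4.29, 9.99, 23.27, 54.23, 126.36]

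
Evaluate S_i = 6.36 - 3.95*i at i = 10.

S_10 = 6.36 + -3.95*10 = 6.36 + -39.5 = -33.14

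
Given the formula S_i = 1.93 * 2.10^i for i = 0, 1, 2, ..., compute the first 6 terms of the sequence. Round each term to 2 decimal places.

This is a geometric sequence.
i=0: S_0 = 1.93 * 2.1^0 = 1.93
i=1: S_1 = 1.93 * 2.1^1 ≈ 4.05
i=2: S_2 = 1.93 * 2.1^2 ≈ 8.51
i=3: S_3 = 1.93 * 2.1^3 ≈ 17.87
i=4: S_4 = 1.93 * 2.1^4 ≈ 37.53
i=5: S_5 = 1.93 * 2.1^5 ≈ 78.82
The first 6 terms are: [1.93, 4.05, 8.51, 17.87, 37.53, 78.82]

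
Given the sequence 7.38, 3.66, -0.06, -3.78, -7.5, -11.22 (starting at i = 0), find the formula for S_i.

Check differences: 3.66 - 7.38 = -3.72
-0.06 - 3.66 = -3.72
Common difference d = -3.72.
First term a = 7.38.
Formula: S_i = 7.38 - 3.72*i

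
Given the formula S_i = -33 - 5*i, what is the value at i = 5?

S_5 = -33 + -5*5 = -33 + -25 = -58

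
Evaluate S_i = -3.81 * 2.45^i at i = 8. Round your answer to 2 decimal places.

S_8 = -3.81 * 2.45^8 ≈ -3.81 * 1298.1614 ≈ -4945.99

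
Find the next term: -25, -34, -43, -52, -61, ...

Differences: -34 - -25 = -9
This is an arithmetic sequence with common difference d = -9.
Next term = -61 + -9 = -70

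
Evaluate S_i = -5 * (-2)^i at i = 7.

S_7 = -5 * (-2)^7 = -5 * -128 = 640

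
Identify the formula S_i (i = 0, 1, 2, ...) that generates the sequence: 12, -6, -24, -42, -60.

Check differences: -6 - 12 = -18
-24 - -6 = -18
Common difference d = -18.
First term a = 12.
Formula: S_i = 12 - 18*i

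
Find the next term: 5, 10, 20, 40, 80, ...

Ratios: 10 / 5 = 2.0
This is a geometric sequence with common ratio r = 2.
Next term = 80 * 2 = 160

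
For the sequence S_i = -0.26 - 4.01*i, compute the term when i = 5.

S_5 = -0.26 + -4.01*5 = -0.26 + -20.05 = -20.31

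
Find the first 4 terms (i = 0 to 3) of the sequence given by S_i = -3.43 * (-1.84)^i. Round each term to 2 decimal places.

This is a geometric sequence.
i=0: S_0 = -3.43 * (-1.84)^0 = -3.43
i=1: S_1 = -3.43 * (-1.84)^1 ≈ 6.31
i=2: S_2 = -3.43 * (-1.84)^2 ≈ -11.61
i=3: S_3 = -3.43 * (-1.84)^3 ≈ 21.37
The first 4 terms are: [-3.43, 6.31, -11.61, 21.37]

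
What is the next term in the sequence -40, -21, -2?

Differences: -21 - -40 = 19
This is an arithmetic sequence with common difference d = 19.
Next term = -2 + 19 = 17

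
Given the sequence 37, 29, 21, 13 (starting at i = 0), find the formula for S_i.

Check differences: 29 - 37 = -8
21 - 29 = -8
Common difference d = -8.
First term a = 37.
Formula: S_i = 37 - 8*i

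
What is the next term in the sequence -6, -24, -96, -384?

Ratios: -24 / -6 = 4.0
This is a geometric sequence with common ratio r = 4.
Next term = -384 * 4 = -1536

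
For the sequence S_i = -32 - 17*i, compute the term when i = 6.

S_6 = -32 + -17*6 = -32 + -102 = -134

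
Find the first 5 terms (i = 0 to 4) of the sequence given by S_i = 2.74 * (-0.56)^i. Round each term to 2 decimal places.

This is a geometric sequence.
i=0: S_0 = 2.74 * (-0.56)^0 = 2.74
i=1: S_1 = 2.74 * (-0.56)^1 ≈ -1.53
i=2: S_2 = 2.74 * (-0.56)^2 ≈ 0.86
i=3: S_3 = 2.74 * (-0.56)^3 ≈ -0.48
i=4: S_4 = 2.74 * (-0.56)^4 ≈ 0.27
The first 5 terms are: [2.74, -1.53, 0.86, -0.48, 0.27]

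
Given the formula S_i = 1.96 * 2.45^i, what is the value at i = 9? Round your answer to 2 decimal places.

S_9 = 1.96 * 2.45^9 ≈ 1.96 * 3180.4953 ≈ 6233.77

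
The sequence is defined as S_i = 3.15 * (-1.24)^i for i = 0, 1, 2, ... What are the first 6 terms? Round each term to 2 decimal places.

This is a geometric sequence.
i=0: S_0 = 3.15 * (-1.24)^0 = 3.15
i=1: S_1 = 3.15 * (-1.24)^1 ≈ -3.91
i=2: S_2 = 3.15 * (-1.24)^2 ≈ 4.84
i=3: S_3 = 3.15 * (-1.24)^3 ≈ -6.01
i=4: S_4 = 3.15 * (-1.24)^4 ≈ 7.45
i=5: S_5 = 3.15 * (-1.24)^5 ≈ -9.23
The first 6 terms are: [3.15, -3.91, 4.84, -6.01, 7.45, -9.23]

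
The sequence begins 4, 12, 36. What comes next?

Ratios: 12 / 4 = 3.0
This is a geometric sequence with common ratio r = 3.
Next term = 36 * 3 = 108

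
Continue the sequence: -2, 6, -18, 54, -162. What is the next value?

Ratios: 6 / -2 = -3.0
This is a geometric sequence with common ratio r = -3.
Next term = -162 * -3 = 486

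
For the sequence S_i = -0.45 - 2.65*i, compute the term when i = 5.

S_5 = -0.45 + -2.65*5 = -0.45 + -13.25 = -13.7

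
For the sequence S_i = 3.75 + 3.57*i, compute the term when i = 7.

S_7 = 3.75 + 3.57*7 = 3.75 + 24.99 = 28.74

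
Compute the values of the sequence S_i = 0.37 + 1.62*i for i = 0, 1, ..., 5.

This is an arithmetic sequence.
i=0: S_0 = 0.37 + 1.62*0 = 0.37
i=1: S_1 = 0.37 + 1.62*1 = 1.99
i=2: S_2 = 0.37 + 1.62*2 = 3.61
i=3: S_3 = 0.37 + 1.62*3 = 5.23
i=4: S_4 = 0.37 + 1.62*4 = 6.85
i=5: S_5 = 0.37 + 1.62*5 = 8.47
The first 6 terms are: [0.37, 1.99, 3.61, 5.23, 6.85, 8.47]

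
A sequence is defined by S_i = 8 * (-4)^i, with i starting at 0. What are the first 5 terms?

This is a geometric sequence.
i=0: S_0 = 8 * (-4)^0 = 8
i=1: S_1 = 8 * (-4)^1 = -32
i=2: S_2 = 8 * (-4)^2 = 128
i=3: S_3 = 8 * (-4)^3 = -512
i=4: S_4 = 8 * (-4)^4 = 2048
The first 5 terms are: [8, -32, 128, -512, 2048]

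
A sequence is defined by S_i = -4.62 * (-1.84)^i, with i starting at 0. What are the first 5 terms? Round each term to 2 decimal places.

This is a geometric sequence.
i=0: S_0 = -4.62 * (-1.84)^0 = -4.62
i=1: S_1 = -4.62 * (-1.84)^1 ≈ 8.5
i=2: S_2 = -4.62 * (-1.84)^2 ≈ -15.64
i=3: S_3 = -4.62 * (-1.84)^3 ≈ 28.78
i=4: S_4 = -4.62 * (-1.84)^4 ≈ -52.96
The first 5 terms are: [-4.62, 8.5, -15.64, 28.78, -52.96]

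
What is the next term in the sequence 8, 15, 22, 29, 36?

Differences: 15 - 8 = 7
This is an arithmetic sequence with common difference d = 7.
Next term = 36 + 7 = 43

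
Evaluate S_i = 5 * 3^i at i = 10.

S_10 = 5 * 3^10 = 5 * 59049 = 295245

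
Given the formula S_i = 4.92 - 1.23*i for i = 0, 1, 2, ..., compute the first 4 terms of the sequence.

This is an arithmetic sequence.
i=0: S_0 = 4.92 + -1.23*0 = 4.92
i=1: S_1 = 4.92 + -1.23*1 = 3.69
i=2: S_2 = 4.92 + -1.23*2 = 2.46
i=3: S_3 = 4.92 + -1.23*3 = 1.23
The first 4 terms are: [4.92, 3.69, 2.46, 1.23]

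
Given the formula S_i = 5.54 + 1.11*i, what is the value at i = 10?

S_10 = 5.54 + 1.11*10 = 5.54 + 11.1 = 16.64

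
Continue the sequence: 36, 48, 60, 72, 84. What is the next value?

Differences: 48 - 36 = 12
This is an arithmetic sequence with common difference d = 12.
Next term = 84 + 12 = 96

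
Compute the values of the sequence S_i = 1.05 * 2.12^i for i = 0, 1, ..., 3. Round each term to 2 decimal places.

This is a geometric sequence.
i=0: S_0 = 1.05 * 2.12^0 = 1.05
i=1: S_1 = 1.05 * 2.12^1 ≈ 2.23
i=2: S_2 = 1.05 * 2.12^2 ≈ 4.72
i=3: S_3 = 1.05 * 2.12^3 ≈ 10.0
The first 4 terms are: [1.05, 2.23, 4.72, 10.0]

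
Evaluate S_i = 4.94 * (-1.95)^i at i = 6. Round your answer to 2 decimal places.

S_6 = 4.94 * (-1.95)^6 ≈ 4.94 * 54.9804 ≈ 271.6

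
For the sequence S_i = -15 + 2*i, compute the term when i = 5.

S_5 = -15 + 2*5 = -15 + 10 = -5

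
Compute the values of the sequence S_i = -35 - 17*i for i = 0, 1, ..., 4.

This is an arithmetic sequence.
i=0: S_0 = -35 + -17*0 = -35
i=1: S_1 = -35 + -17*1 = -52
i=2: S_2 = -35 + -17*2 = -69
i=3: S_3 = -35 + -17*3 = -86
i=4: S_4 = -35 + -17*4 = -103
The first 5 terms are: [-35, -52, -69, -86, -103]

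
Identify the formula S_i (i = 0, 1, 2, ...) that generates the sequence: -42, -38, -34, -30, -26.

Check differences: -38 - -42 = 4
-34 - -38 = 4
Common difference d = 4.
First term a = -42.
Formula: S_i = -42 + 4*i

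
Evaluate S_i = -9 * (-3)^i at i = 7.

S_7 = -9 * (-3)^7 = -9 * -2187 = 19683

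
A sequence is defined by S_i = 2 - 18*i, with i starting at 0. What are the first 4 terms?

This is an arithmetic sequence.
i=0: S_0 = 2 + -18*0 = 2
i=1: S_1 = 2 + -18*1 = -16
i=2: S_2 = 2 + -18*2 = -34
i=3: S_3 = 2 + -18*3 = -52
The first 4 terms are: [2, -16, -34, -52]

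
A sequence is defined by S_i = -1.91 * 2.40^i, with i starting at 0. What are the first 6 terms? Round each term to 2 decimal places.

This is a geometric sequence.
i=0: S_0 = -1.91 * 2.4^0 = -1.91
i=1: S_1 = -1.91 * 2.4^1 ≈ -4.58
i=2: S_2 = -1.91 * 2.4^2 ≈ -11.0
i=3: S_3 = -1.91 * 2.4^3 ≈ -26.4
i=4: S_4 = -1.91 * 2.4^4 ≈ -63.37
i=5: S_5 = -1.91 * 2.4^5 ≈ -152.09
The first 6 terms are: [-1.91, -4.58, -11.0, -26.4, -63.37, -152.09]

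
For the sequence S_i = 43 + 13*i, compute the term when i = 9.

S_9 = 43 + 13*9 = 43 + 117 = 160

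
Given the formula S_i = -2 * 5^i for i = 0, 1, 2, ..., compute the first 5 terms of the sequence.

This is a geometric sequence.
i=0: S_0 = -2 * 5^0 = -2
i=1: S_1 = -2 * 5^1 = -10
i=2: S_2 = -2 * 5^2 = -50
i=3: S_3 = -2 * 5^3 = -250
i=4: S_4 = -2 * 5^4 = -1250
The first 5 terms are: [-2, -10, -50, -250, -1250]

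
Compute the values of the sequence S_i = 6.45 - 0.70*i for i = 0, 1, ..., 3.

This is an arithmetic sequence.
i=0: S_0 = 6.45 + -0.7*0 = 6.45
i=1: S_1 = 6.45 + -0.7*1 = 5.75
i=2: S_2 = 6.45 + -0.7*2 = 5.05
i=3: S_3 = 6.45 + -0.7*3 = 4.35
The first 4 terms are: [6.45, 5.75, 5.05, 4.35]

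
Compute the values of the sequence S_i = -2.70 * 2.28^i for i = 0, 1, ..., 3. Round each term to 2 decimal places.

This is a geometric sequence.
i=0: S_0 = -2.7 * 2.28^0 = -2.7
i=1: S_1 = -2.7 * 2.28^1 ≈ -6.16
i=2: S_2 = -2.7 * 2.28^2 ≈ -14.04
i=3: S_3 = -2.7 * 2.28^3 ≈ -32.0
The first 4 terms are: [-2.7, -6.16, -14.04, -32.0]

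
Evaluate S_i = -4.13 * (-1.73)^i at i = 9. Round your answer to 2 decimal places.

S_9 = -4.13 * (-1.73)^9 ≈ -4.13 * -138.8081 ≈ 573.28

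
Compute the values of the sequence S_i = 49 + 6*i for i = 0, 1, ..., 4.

This is an arithmetic sequence.
i=0: S_0 = 49 + 6*0 = 49
i=1: S_1 = 49 + 6*1 = 55
i=2: S_2 = 49 + 6*2 = 61
i=3: S_3 = 49 + 6*3 = 67
i=4: S_4 = 49 + 6*4 = 73
The first 5 terms are: [49, 55, 61, 67, 73]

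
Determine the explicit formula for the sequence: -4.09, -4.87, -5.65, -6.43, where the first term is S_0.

Check differences: -4.87 - -4.09 = -0.78
-5.65 - -4.87 = -0.78
Common difference d = -0.78.
First term a = -4.09.
Formula: S_i = -4.09 - 0.78*i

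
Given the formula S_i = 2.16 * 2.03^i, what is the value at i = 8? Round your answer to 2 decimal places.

S_8 = 2.16 * 2.03^8 ≈ 2.16 * 288.3821 ≈ 622.91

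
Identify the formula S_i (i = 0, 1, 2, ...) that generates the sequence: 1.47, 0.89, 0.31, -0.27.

Check differences: 0.89 - 1.47 = -0.58
0.31 - 0.89 = -0.58
Common difference d = -0.58.
First term a = 1.47.
Formula: S_i = 1.47 - 0.58*i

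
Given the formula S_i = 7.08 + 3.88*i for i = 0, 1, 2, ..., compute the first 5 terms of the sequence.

This is an arithmetic sequence.
i=0: S_0 = 7.08 + 3.88*0 = 7.08
i=1: S_1 = 7.08 + 3.88*1 = 10.96
i=2: S_2 = 7.08 + 3.88*2 = 14.84
i=3: S_3 = 7.08 + 3.88*3 = 18.72
i=4: S_4 = 7.08 + 3.88*4 = 22.6
The first 5 terms are: [7.08, 10.96, 14.84, 18.72, 22.6]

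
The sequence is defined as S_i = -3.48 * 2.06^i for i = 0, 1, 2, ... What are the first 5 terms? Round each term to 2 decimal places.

This is a geometric sequence.
i=0: S_0 = -3.48 * 2.06^0 = -3.48
i=1: S_1 = -3.48 * 2.06^1 ≈ -7.17
i=2: S_2 = -3.48 * 2.06^2 ≈ -14.77
i=3: S_3 = -3.48 * 2.06^3 ≈ -30.42
i=4: S_4 = -3.48 * 2.06^4 ≈ -62.67
The first 5 terms are: [-3.48, -7.17, -14.77, -30.42, -62.67]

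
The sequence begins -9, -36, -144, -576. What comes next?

Ratios: -36 / -9 = 4.0
This is a geometric sequence with common ratio r = 4.
Next term = -576 * 4 = -2304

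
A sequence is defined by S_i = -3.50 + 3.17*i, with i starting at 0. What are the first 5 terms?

This is an arithmetic sequence.
i=0: S_0 = -3.5 + 3.17*0 = -3.5
i=1: S_1 = -3.5 + 3.17*1 = -0.33
i=2: S_2 = -3.5 + 3.17*2 = 2.84
i=3: S_3 = -3.5 + 3.17*3 = 6.01
i=4: S_4 = -3.5 + 3.17*4 = 9.18
The first 5 terms are: [-3.5, -0.33, 2.84, 6.01, 9.18]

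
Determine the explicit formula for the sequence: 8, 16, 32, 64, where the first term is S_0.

Check ratios: 16 / 8 = 2.0
Common ratio r = 2.
First term a = 8.
Formula: S_i = 8 * 2^i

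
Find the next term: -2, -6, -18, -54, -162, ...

Ratios: -6 / -2 = 3.0
This is a geometric sequence with common ratio r = 3.
Next term = -162 * 3 = -486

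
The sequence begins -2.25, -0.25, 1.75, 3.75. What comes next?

Differences: -0.25 - -2.25 = 2.0
This is an arithmetic sequence with common difference d = 2.0.
Next term = 3.75 + 2.0 = 5.75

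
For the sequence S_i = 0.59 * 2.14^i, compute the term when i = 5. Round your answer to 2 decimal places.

S_5 = 0.59 * 2.14^5 ≈ 0.59 * 44.8817 ≈ 26.48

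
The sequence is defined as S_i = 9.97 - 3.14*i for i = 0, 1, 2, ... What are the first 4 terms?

This is an arithmetic sequence.
i=0: S_0 = 9.97 + -3.14*0 = 9.97
i=1: S_1 = 9.97 + -3.14*1 = 6.83
i=2: S_2 = 9.97 + -3.14*2 = 3.69
i=3: S_3 = 9.97 + -3.14*3 = 0.55
The first 4 terms are: [9.97, 6.83, 3.69, 0.55]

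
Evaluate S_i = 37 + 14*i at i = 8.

S_8 = 37 + 14*8 = 37 + 112 = 149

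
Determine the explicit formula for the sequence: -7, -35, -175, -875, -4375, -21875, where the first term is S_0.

Check ratios: -35 / -7 = 5.0
Common ratio r = 5.
First term a = -7.
Formula: S_i = -7 * 5^i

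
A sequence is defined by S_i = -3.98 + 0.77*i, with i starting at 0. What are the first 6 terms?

This is an arithmetic sequence.
i=0: S_0 = -3.98 + 0.77*0 = -3.98
i=1: S_1 = -3.98 + 0.77*1 = -3.21
i=2: S_2 = -3.98 + 0.77*2 = -2.44
i=3: S_3 = -3.98 + 0.77*3 = -1.67
i=4: S_4 = -3.98 + 0.77*4 = -0.9
i=5: S_5 = -3.98 + 0.77*5 = -0.13
The first 6 terms are: [-3.98, -3.21, -2.44, -1.67, -0.9, -0.13]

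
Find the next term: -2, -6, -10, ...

Differences: -6 - -2 = -4
This is an arithmetic sequence with common difference d = -4.
Next term = -10 + -4 = -14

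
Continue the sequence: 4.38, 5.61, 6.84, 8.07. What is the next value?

Differences: 5.61 - 4.38 = 1.23
This is an arithmetic sequence with common difference d = 1.23.
Next term = 8.07 + 1.23 = 9.3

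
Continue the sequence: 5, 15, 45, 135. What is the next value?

Ratios: 15 / 5 = 3.0
This is a geometric sequence with common ratio r = 3.
Next term = 135 * 3 = 405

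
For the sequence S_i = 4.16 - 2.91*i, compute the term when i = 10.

S_10 = 4.16 + -2.91*10 = 4.16 + -29.1 = -24.94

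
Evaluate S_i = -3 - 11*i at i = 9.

S_9 = -3 + -11*9 = -3 + -99 = -102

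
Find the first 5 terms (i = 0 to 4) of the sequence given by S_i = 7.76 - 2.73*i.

This is an arithmetic sequence.
i=0: S_0 = 7.76 + -2.73*0 = 7.76
i=1: S_1 = 7.76 + -2.73*1 = 5.03
i=2: S_2 = 7.76 + -2.73*2 = 2.3
i=3: S_3 = 7.76 + -2.73*3 = -0.43
i=4: S_4 = 7.76 + -2.73*4 = -3.16
The first 5 terms are: [7.76, 5.03, 2.3, -0.43, -3.16]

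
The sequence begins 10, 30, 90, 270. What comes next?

Ratios: 30 / 10 = 3.0
This is a geometric sequence with common ratio r = 3.
Next term = 270 * 3 = 810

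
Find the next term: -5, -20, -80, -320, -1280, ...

Ratios: -20 / -5 = 4.0
This is a geometric sequence with common ratio r = 4.
Next term = -1280 * 4 = -5120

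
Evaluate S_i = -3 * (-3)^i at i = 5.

S_5 = -3 * (-3)^5 = -3 * -243 = 729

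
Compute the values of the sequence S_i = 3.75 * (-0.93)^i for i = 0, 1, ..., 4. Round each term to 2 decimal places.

This is a geometric sequence.
i=0: S_0 = 3.75 * (-0.93)^0 = 3.75
i=1: S_1 = 3.75 * (-0.93)^1 ≈ -3.49
i=2: S_2 = 3.75 * (-0.93)^2 ≈ 3.24
i=3: S_3 = 3.75 * (-0.93)^3 ≈ -3.02
i=4: S_4 = 3.75 * (-0.93)^4 ≈ 2.81
The first 5 terms are: [3.75, -3.49, 3.24, -3.02, 2.81]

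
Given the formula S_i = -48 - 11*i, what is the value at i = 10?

S_10 = -48 + -11*10 = -48 + -110 = -158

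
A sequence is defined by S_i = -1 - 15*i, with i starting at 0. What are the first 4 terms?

This is an arithmetic sequence.
i=0: S_0 = -1 + -15*0 = -1
i=1: S_1 = -1 + -15*1 = -16
i=2: S_2 = -1 + -15*2 = -31
i=3: S_3 = -1 + -15*3 = -46
The first 4 terms are: [-1, -16, -31, -46]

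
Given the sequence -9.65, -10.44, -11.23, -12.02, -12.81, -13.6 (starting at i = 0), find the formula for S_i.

Check differences: -10.44 - -9.65 = -0.79
-11.23 - -10.44 = -0.79
Common difference d = -0.79.
First term a = -9.65.
Formula: S_i = -9.65 - 0.79*i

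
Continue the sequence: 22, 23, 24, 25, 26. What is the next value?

Differences: 23 - 22 = 1
This is an arithmetic sequence with common difference d = 1.
Next term = 26 + 1 = 27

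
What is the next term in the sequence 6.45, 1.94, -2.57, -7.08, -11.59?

Differences: 1.94 - 6.45 = -4.51
This is an arithmetic sequence with common difference d = -4.51.
Next term = -11.59 + -4.51 = -16.1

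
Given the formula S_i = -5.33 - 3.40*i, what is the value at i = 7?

S_7 = -5.33 + -3.4*7 = -5.33 + -23.8 = -29.13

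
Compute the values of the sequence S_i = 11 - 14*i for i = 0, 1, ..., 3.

This is an arithmetic sequence.
i=0: S_0 = 11 + -14*0 = 11
i=1: S_1 = 11 + -14*1 = -3
i=2: S_2 = 11 + -14*2 = -17
i=3: S_3 = 11 + -14*3 = -31
The first 4 terms are: [11, -3, -17, -31]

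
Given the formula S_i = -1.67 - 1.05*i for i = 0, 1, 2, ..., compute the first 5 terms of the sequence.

This is an arithmetic sequence.
i=0: S_0 = -1.67 + -1.05*0 = -1.67
i=1: S_1 = -1.67 + -1.05*1 = -2.72
i=2: S_2 = -1.67 + -1.05*2 = -3.77
i=3: S_3 = -1.67 + -1.05*3 = -4.82
i=4: S_4 = -1.67 + -1.05*4 = -5.87
The first 5 terms are: [-1.67, -2.72, -3.77, -4.82, -5.87]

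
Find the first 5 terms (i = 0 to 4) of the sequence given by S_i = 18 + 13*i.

This is an arithmetic sequence.
i=0: S_0 = 18 + 13*0 = 18
i=1: S_1 = 18 + 13*1 = 31
i=2: S_2 = 18 + 13*2 = 44
i=3: S_3 = 18 + 13*3 = 57
i=4: S_4 = 18 + 13*4 = 70
The first 5 terms are: [18, 31, 44, 57, 70]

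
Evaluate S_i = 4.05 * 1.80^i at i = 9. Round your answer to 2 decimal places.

S_9 = 4.05 * 1.8^9 ≈ 4.05 * 198.3593 ≈ 803.36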